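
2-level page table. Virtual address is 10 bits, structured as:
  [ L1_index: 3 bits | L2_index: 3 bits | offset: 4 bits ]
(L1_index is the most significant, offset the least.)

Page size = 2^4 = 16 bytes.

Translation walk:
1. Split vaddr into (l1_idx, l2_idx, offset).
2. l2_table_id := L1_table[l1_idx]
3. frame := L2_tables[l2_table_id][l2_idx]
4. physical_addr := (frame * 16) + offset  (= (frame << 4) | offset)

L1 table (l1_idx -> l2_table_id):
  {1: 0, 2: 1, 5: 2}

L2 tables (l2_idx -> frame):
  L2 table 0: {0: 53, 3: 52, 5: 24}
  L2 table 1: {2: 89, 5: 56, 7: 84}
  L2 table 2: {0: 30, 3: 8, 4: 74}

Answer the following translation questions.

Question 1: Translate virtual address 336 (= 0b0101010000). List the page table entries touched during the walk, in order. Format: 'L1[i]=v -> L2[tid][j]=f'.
Answer: L1[2]=1 -> L2[1][5]=56

Derivation:
vaddr = 336 = 0b0101010000
Split: l1_idx=2, l2_idx=5, offset=0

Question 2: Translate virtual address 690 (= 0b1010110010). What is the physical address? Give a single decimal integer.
vaddr = 690 = 0b1010110010
Split: l1_idx=5, l2_idx=3, offset=2
L1[5] = 2
L2[2][3] = 8
paddr = 8 * 16 + 2 = 130

Answer: 130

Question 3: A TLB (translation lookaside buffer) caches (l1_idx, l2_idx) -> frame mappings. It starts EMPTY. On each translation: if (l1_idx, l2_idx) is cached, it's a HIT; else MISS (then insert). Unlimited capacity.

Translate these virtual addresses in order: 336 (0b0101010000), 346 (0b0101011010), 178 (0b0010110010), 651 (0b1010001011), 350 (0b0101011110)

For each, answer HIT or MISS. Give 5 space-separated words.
vaddr=336: (2,5) not in TLB -> MISS, insert
vaddr=346: (2,5) in TLB -> HIT
vaddr=178: (1,3) not in TLB -> MISS, insert
vaddr=651: (5,0) not in TLB -> MISS, insert
vaddr=350: (2,5) in TLB -> HIT

Answer: MISS HIT MISS MISS HIT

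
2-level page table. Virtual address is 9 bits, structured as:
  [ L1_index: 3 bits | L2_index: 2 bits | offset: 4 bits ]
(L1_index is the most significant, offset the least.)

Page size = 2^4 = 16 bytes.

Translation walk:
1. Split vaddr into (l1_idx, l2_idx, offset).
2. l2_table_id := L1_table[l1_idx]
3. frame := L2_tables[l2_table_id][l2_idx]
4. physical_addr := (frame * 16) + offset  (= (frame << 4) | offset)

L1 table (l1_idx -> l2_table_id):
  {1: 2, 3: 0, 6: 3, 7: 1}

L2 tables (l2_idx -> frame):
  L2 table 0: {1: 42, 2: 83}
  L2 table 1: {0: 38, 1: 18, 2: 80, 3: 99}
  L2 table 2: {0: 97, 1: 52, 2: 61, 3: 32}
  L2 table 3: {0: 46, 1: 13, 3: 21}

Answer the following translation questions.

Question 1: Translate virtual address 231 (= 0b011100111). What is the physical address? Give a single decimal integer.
vaddr = 231 = 0b011100111
Split: l1_idx=3, l2_idx=2, offset=7
L1[3] = 0
L2[0][2] = 83
paddr = 83 * 16 + 7 = 1335

Answer: 1335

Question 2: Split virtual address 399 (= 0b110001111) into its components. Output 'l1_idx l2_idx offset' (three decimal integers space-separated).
vaddr = 399 = 0b110001111
  top 3 bits -> l1_idx = 6
  next 2 bits -> l2_idx = 0
  bottom 4 bits -> offset = 15

Answer: 6 0 15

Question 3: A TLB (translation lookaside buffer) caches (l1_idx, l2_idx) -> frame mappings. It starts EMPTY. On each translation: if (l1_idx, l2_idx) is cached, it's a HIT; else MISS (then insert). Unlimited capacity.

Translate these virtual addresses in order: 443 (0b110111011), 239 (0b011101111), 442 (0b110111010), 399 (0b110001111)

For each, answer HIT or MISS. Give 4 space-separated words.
vaddr=443: (6,3) not in TLB -> MISS, insert
vaddr=239: (3,2) not in TLB -> MISS, insert
vaddr=442: (6,3) in TLB -> HIT
vaddr=399: (6,0) not in TLB -> MISS, insert

Answer: MISS MISS HIT MISS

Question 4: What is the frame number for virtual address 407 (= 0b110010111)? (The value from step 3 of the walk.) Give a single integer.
Answer: 13

Derivation:
vaddr = 407: l1_idx=6, l2_idx=1
L1[6] = 3; L2[3][1] = 13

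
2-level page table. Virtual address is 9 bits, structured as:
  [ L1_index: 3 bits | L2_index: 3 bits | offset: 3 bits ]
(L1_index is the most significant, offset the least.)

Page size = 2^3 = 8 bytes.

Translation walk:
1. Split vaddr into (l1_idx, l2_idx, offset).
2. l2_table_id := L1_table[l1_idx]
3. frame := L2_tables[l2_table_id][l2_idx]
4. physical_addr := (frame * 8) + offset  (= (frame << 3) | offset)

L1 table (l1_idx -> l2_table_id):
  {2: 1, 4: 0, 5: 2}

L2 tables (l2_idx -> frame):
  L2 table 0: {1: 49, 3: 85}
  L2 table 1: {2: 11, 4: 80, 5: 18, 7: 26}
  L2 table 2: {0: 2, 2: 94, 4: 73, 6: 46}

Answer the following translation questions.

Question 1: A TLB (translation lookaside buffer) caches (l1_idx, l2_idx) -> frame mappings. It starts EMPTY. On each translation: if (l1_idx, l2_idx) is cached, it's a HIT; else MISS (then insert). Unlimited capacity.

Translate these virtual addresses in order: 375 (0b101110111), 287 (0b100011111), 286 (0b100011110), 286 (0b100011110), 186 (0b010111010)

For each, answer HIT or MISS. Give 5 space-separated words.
Answer: MISS MISS HIT HIT MISS

Derivation:
vaddr=375: (5,6) not in TLB -> MISS, insert
vaddr=287: (4,3) not in TLB -> MISS, insert
vaddr=286: (4,3) in TLB -> HIT
vaddr=286: (4,3) in TLB -> HIT
vaddr=186: (2,7) not in TLB -> MISS, insert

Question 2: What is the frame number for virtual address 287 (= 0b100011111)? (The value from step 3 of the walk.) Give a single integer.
vaddr = 287: l1_idx=4, l2_idx=3
L1[4] = 0; L2[0][3] = 85

Answer: 85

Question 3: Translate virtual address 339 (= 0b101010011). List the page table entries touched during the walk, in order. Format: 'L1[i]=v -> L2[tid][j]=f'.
vaddr = 339 = 0b101010011
Split: l1_idx=5, l2_idx=2, offset=3

Answer: L1[5]=2 -> L2[2][2]=94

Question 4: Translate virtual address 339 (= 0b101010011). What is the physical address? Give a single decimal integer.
vaddr = 339 = 0b101010011
Split: l1_idx=5, l2_idx=2, offset=3
L1[5] = 2
L2[2][2] = 94
paddr = 94 * 8 + 3 = 755

Answer: 755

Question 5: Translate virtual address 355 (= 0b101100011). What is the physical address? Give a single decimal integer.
Answer: 587

Derivation:
vaddr = 355 = 0b101100011
Split: l1_idx=5, l2_idx=4, offset=3
L1[5] = 2
L2[2][4] = 73
paddr = 73 * 8 + 3 = 587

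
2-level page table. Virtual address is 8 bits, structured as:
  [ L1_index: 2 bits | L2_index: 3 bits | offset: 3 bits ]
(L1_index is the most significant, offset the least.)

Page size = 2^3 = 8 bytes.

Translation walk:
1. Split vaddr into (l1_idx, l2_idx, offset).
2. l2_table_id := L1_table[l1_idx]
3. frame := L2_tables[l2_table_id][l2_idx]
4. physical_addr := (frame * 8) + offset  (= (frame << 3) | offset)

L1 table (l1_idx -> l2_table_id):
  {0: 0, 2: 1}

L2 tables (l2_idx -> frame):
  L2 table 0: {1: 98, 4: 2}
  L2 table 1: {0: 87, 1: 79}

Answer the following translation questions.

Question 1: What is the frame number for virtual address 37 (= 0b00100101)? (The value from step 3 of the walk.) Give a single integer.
Answer: 2

Derivation:
vaddr = 37: l1_idx=0, l2_idx=4
L1[0] = 0; L2[0][4] = 2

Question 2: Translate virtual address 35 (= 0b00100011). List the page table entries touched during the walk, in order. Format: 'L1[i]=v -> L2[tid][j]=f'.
Answer: L1[0]=0 -> L2[0][4]=2

Derivation:
vaddr = 35 = 0b00100011
Split: l1_idx=0, l2_idx=4, offset=3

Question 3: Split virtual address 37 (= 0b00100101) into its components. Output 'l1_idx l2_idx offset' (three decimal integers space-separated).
Answer: 0 4 5

Derivation:
vaddr = 37 = 0b00100101
  top 2 bits -> l1_idx = 0
  next 3 bits -> l2_idx = 4
  bottom 3 bits -> offset = 5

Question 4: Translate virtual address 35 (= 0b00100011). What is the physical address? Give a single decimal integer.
Answer: 19

Derivation:
vaddr = 35 = 0b00100011
Split: l1_idx=0, l2_idx=4, offset=3
L1[0] = 0
L2[0][4] = 2
paddr = 2 * 8 + 3 = 19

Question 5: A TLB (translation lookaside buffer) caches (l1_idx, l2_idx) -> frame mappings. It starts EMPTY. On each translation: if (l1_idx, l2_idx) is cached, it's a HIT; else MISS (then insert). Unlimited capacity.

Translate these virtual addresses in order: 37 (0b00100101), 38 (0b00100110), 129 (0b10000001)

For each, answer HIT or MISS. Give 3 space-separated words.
Answer: MISS HIT MISS

Derivation:
vaddr=37: (0,4) not in TLB -> MISS, insert
vaddr=38: (0,4) in TLB -> HIT
vaddr=129: (2,0) not in TLB -> MISS, insert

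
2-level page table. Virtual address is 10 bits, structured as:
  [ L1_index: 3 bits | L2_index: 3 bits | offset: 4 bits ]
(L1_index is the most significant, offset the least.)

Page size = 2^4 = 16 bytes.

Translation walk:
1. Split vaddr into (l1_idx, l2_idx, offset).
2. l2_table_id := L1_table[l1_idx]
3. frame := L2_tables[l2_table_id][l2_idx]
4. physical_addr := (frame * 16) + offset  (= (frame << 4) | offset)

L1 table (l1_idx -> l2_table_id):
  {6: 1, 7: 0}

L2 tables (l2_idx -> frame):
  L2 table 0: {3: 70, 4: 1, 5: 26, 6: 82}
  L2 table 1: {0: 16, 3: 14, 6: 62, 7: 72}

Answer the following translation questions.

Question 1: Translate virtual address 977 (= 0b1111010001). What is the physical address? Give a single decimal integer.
vaddr = 977 = 0b1111010001
Split: l1_idx=7, l2_idx=5, offset=1
L1[7] = 0
L2[0][5] = 26
paddr = 26 * 16 + 1 = 417

Answer: 417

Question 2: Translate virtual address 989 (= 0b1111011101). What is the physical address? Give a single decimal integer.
Answer: 429

Derivation:
vaddr = 989 = 0b1111011101
Split: l1_idx=7, l2_idx=5, offset=13
L1[7] = 0
L2[0][5] = 26
paddr = 26 * 16 + 13 = 429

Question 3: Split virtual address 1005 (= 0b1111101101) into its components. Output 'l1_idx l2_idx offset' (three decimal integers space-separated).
vaddr = 1005 = 0b1111101101
  top 3 bits -> l1_idx = 7
  next 3 bits -> l2_idx = 6
  bottom 4 bits -> offset = 13

Answer: 7 6 13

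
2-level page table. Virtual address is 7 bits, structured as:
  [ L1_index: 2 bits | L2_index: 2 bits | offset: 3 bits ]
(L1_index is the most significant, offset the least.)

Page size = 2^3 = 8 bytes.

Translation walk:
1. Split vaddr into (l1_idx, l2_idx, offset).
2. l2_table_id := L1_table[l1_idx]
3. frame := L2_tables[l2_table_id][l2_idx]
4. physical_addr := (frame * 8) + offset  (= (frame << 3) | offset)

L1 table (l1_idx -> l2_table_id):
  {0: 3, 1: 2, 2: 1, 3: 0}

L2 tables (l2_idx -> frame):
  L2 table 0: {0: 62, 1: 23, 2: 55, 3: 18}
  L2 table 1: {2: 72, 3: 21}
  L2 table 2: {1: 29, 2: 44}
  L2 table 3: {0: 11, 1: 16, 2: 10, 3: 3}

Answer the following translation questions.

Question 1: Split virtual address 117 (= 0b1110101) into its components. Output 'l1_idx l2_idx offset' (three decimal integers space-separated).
Answer: 3 2 5

Derivation:
vaddr = 117 = 0b1110101
  top 2 bits -> l1_idx = 3
  next 2 bits -> l2_idx = 2
  bottom 3 bits -> offset = 5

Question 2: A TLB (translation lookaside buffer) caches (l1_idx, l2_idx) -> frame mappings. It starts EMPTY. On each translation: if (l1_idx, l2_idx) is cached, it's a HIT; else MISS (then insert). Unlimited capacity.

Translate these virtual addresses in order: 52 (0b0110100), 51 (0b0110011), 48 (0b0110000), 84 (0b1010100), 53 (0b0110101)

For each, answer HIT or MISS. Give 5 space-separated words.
Answer: MISS HIT HIT MISS HIT

Derivation:
vaddr=52: (1,2) not in TLB -> MISS, insert
vaddr=51: (1,2) in TLB -> HIT
vaddr=48: (1,2) in TLB -> HIT
vaddr=84: (2,2) not in TLB -> MISS, insert
vaddr=53: (1,2) in TLB -> HIT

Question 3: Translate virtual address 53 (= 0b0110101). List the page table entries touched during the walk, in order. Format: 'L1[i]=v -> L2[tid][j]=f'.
Answer: L1[1]=2 -> L2[2][2]=44

Derivation:
vaddr = 53 = 0b0110101
Split: l1_idx=1, l2_idx=2, offset=5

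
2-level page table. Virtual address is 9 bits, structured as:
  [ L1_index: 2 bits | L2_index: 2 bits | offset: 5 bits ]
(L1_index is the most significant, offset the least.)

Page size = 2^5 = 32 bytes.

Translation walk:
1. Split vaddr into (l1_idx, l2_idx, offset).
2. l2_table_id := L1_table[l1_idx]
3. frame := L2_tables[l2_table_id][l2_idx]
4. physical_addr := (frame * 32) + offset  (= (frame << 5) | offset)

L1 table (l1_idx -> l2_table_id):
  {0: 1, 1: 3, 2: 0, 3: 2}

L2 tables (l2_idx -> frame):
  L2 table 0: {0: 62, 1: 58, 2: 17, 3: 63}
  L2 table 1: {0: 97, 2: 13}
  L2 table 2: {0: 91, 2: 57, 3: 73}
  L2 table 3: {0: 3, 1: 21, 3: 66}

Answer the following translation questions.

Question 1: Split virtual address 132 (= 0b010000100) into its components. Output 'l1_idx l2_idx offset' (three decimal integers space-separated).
vaddr = 132 = 0b010000100
  top 2 bits -> l1_idx = 1
  next 2 bits -> l2_idx = 0
  bottom 5 bits -> offset = 4

Answer: 1 0 4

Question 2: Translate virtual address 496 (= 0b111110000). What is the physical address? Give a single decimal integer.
vaddr = 496 = 0b111110000
Split: l1_idx=3, l2_idx=3, offset=16
L1[3] = 2
L2[2][3] = 73
paddr = 73 * 32 + 16 = 2352

Answer: 2352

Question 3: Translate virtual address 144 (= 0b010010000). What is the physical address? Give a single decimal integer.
Answer: 112

Derivation:
vaddr = 144 = 0b010010000
Split: l1_idx=1, l2_idx=0, offset=16
L1[1] = 3
L2[3][0] = 3
paddr = 3 * 32 + 16 = 112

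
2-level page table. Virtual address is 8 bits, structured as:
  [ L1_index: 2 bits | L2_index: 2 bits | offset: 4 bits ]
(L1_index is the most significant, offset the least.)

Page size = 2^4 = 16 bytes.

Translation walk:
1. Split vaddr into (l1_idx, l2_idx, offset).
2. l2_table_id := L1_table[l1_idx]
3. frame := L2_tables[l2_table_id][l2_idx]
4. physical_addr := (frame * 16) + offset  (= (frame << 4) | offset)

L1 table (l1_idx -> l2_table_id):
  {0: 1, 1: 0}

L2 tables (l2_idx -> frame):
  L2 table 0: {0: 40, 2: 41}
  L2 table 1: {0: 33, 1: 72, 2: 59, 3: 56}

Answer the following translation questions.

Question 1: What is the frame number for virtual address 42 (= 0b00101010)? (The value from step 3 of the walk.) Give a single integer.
vaddr = 42: l1_idx=0, l2_idx=2
L1[0] = 1; L2[1][2] = 59

Answer: 59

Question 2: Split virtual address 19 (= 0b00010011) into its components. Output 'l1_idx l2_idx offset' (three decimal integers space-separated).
Answer: 0 1 3

Derivation:
vaddr = 19 = 0b00010011
  top 2 bits -> l1_idx = 0
  next 2 bits -> l2_idx = 1
  bottom 4 bits -> offset = 3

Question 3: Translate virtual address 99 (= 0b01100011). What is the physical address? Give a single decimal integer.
vaddr = 99 = 0b01100011
Split: l1_idx=1, l2_idx=2, offset=3
L1[1] = 0
L2[0][2] = 41
paddr = 41 * 16 + 3 = 659

Answer: 659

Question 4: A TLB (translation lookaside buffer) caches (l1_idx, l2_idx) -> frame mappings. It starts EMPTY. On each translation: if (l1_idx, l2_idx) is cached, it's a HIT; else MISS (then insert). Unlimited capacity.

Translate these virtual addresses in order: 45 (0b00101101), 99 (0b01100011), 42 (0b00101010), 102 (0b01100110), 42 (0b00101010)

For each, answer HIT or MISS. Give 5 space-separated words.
Answer: MISS MISS HIT HIT HIT

Derivation:
vaddr=45: (0,2) not in TLB -> MISS, insert
vaddr=99: (1,2) not in TLB -> MISS, insert
vaddr=42: (0,2) in TLB -> HIT
vaddr=102: (1,2) in TLB -> HIT
vaddr=42: (0,2) in TLB -> HIT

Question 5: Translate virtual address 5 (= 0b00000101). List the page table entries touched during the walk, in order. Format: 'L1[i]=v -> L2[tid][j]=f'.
vaddr = 5 = 0b00000101
Split: l1_idx=0, l2_idx=0, offset=5

Answer: L1[0]=1 -> L2[1][0]=33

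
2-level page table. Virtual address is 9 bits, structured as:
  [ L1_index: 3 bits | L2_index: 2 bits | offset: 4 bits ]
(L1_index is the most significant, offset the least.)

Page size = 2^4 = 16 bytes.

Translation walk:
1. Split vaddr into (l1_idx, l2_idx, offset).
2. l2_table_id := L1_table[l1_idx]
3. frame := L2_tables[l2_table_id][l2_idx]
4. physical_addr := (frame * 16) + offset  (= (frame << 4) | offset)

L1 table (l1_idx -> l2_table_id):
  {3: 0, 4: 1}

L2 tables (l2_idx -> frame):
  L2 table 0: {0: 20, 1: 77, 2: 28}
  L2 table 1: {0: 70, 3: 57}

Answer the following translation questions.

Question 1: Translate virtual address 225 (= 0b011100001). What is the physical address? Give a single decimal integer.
vaddr = 225 = 0b011100001
Split: l1_idx=3, l2_idx=2, offset=1
L1[3] = 0
L2[0][2] = 28
paddr = 28 * 16 + 1 = 449

Answer: 449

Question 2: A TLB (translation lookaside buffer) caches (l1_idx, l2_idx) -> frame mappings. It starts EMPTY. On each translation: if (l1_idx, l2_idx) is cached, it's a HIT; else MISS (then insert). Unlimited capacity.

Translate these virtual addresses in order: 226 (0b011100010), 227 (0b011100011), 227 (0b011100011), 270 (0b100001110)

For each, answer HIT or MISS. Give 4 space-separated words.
Answer: MISS HIT HIT MISS

Derivation:
vaddr=226: (3,2) not in TLB -> MISS, insert
vaddr=227: (3,2) in TLB -> HIT
vaddr=227: (3,2) in TLB -> HIT
vaddr=270: (4,0) not in TLB -> MISS, insert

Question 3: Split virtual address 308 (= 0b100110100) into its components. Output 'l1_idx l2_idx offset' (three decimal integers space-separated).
Answer: 4 3 4

Derivation:
vaddr = 308 = 0b100110100
  top 3 bits -> l1_idx = 4
  next 2 bits -> l2_idx = 3
  bottom 4 bits -> offset = 4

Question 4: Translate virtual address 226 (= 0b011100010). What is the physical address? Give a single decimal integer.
vaddr = 226 = 0b011100010
Split: l1_idx=3, l2_idx=2, offset=2
L1[3] = 0
L2[0][2] = 28
paddr = 28 * 16 + 2 = 450

Answer: 450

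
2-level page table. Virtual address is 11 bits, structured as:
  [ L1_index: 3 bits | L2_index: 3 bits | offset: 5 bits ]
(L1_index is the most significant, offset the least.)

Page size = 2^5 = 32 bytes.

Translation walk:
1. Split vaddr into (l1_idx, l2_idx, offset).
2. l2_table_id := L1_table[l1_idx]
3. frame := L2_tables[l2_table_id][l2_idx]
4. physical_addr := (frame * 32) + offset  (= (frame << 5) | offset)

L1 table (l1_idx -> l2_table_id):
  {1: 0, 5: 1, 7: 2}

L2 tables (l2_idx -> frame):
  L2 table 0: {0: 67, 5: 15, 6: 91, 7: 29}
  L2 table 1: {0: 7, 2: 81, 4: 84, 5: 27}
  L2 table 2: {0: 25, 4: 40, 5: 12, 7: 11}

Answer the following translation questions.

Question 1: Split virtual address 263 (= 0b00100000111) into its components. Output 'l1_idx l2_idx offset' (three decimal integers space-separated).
Answer: 1 0 7

Derivation:
vaddr = 263 = 0b00100000111
  top 3 bits -> l1_idx = 1
  next 3 bits -> l2_idx = 0
  bottom 5 bits -> offset = 7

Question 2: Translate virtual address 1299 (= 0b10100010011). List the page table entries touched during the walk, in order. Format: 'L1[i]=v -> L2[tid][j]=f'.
vaddr = 1299 = 0b10100010011
Split: l1_idx=5, l2_idx=0, offset=19

Answer: L1[5]=1 -> L2[1][0]=7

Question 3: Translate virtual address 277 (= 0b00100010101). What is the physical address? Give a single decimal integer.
vaddr = 277 = 0b00100010101
Split: l1_idx=1, l2_idx=0, offset=21
L1[1] = 0
L2[0][0] = 67
paddr = 67 * 32 + 21 = 2165

Answer: 2165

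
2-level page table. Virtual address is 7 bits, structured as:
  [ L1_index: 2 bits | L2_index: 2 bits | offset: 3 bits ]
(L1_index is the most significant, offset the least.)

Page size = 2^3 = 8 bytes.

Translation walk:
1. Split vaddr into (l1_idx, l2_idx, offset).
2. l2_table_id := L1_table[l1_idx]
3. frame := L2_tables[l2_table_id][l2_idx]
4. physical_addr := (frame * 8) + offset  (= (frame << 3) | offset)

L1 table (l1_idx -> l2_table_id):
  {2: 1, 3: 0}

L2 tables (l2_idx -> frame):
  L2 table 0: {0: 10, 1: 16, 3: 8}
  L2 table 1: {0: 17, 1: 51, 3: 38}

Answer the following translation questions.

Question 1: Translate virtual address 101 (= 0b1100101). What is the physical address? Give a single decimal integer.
Answer: 85

Derivation:
vaddr = 101 = 0b1100101
Split: l1_idx=3, l2_idx=0, offset=5
L1[3] = 0
L2[0][0] = 10
paddr = 10 * 8 + 5 = 85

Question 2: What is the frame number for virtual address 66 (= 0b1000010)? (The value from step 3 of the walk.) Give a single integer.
Answer: 17

Derivation:
vaddr = 66: l1_idx=2, l2_idx=0
L1[2] = 1; L2[1][0] = 17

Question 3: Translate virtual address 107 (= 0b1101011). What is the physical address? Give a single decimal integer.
vaddr = 107 = 0b1101011
Split: l1_idx=3, l2_idx=1, offset=3
L1[3] = 0
L2[0][1] = 16
paddr = 16 * 8 + 3 = 131

Answer: 131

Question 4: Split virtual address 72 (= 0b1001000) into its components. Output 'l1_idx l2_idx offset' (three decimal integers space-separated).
Answer: 2 1 0

Derivation:
vaddr = 72 = 0b1001000
  top 2 bits -> l1_idx = 2
  next 2 bits -> l2_idx = 1
  bottom 3 bits -> offset = 0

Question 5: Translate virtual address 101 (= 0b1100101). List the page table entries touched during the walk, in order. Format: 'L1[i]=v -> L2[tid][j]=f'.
Answer: L1[3]=0 -> L2[0][0]=10

Derivation:
vaddr = 101 = 0b1100101
Split: l1_idx=3, l2_idx=0, offset=5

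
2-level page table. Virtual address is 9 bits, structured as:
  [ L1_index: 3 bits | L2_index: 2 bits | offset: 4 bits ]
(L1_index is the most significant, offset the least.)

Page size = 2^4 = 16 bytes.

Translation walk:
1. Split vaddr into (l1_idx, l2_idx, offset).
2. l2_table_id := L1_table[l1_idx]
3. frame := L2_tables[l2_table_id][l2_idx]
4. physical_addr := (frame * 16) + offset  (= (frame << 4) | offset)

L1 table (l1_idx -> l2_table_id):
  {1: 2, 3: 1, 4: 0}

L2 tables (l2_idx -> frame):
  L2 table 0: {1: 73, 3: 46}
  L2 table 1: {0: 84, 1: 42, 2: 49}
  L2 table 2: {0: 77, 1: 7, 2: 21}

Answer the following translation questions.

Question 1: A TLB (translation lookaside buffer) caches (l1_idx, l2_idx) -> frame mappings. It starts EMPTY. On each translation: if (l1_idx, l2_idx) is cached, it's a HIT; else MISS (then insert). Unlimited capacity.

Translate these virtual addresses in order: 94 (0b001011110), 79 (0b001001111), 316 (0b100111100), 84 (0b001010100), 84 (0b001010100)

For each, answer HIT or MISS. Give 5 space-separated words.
Answer: MISS MISS MISS HIT HIT

Derivation:
vaddr=94: (1,1) not in TLB -> MISS, insert
vaddr=79: (1,0) not in TLB -> MISS, insert
vaddr=316: (4,3) not in TLB -> MISS, insert
vaddr=84: (1,1) in TLB -> HIT
vaddr=84: (1,1) in TLB -> HIT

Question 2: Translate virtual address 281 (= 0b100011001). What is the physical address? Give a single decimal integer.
vaddr = 281 = 0b100011001
Split: l1_idx=4, l2_idx=1, offset=9
L1[4] = 0
L2[0][1] = 73
paddr = 73 * 16 + 9 = 1177

Answer: 1177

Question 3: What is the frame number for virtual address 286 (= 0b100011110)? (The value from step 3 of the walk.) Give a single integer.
vaddr = 286: l1_idx=4, l2_idx=1
L1[4] = 0; L2[0][1] = 73

Answer: 73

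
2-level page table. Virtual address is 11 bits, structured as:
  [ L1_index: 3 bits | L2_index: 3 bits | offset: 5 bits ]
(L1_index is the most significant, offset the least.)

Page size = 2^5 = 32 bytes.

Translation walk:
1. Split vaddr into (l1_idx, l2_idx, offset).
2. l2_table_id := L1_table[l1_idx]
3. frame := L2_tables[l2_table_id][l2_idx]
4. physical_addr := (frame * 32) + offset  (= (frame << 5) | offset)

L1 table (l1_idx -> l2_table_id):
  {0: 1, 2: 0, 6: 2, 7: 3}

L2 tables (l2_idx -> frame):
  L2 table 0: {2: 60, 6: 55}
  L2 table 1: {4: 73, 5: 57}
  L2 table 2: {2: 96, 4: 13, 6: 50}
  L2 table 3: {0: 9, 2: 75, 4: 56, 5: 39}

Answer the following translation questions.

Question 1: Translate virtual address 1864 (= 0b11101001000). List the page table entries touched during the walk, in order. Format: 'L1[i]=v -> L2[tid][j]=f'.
vaddr = 1864 = 0b11101001000
Split: l1_idx=7, l2_idx=2, offset=8

Answer: L1[7]=3 -> L2[3][2]=75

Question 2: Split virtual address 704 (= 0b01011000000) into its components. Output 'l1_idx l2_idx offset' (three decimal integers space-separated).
vaddr = 704 = 0b01011000000
  top 3 bits -> l1_idx = 2
  next 3 bits -> l2_idx = 6
  bottom 5 bits -> offset = 0

Answer: 2 6 0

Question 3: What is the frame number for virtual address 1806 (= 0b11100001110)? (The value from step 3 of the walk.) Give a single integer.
vaddr = 1806: l1_idx=7, l2_idx=0
L1[7] = 3; L2[3][0] = 9

Answer: 9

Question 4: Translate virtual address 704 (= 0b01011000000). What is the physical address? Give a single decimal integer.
Answer: 1760

Derivation:
vaddr = 704 = 0b01011000000
Split: l1_idx=2, l2_idx=6, offset=0
L1[2] = 0
L2[0][6] = 55
paddr = 55 * 32 + 0 = 1760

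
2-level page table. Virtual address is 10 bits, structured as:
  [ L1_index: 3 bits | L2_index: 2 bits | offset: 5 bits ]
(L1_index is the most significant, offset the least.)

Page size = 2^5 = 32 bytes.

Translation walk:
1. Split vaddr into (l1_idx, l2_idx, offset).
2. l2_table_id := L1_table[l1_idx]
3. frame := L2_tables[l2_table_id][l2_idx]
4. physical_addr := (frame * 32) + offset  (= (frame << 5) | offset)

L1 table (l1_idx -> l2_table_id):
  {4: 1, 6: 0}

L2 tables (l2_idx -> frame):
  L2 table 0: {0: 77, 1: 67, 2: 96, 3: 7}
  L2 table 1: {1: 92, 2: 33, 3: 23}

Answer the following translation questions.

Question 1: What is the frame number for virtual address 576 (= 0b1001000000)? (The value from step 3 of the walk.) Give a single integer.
Answer: 33

Derivation:
vaddr = 576: l1_idx=4, l2_idx=2
L1[4] = 1; L2[1][2] = 33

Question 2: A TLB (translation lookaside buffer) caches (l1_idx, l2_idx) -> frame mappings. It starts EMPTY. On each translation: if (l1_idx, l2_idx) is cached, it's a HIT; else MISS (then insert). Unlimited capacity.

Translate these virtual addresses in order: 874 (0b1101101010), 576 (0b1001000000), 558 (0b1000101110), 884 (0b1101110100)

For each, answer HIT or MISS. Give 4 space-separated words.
vaddr=874: (6,3) not in TLB -> MISS, insert
vaddr=576: (4,2) not in TLB -> MISS, insert
vaddr=558: (4,1) not in TLB -> MISS, insert
vaddr=884: (6,3) in TLB -> HIT

Answer: MISS MISS MISS HIT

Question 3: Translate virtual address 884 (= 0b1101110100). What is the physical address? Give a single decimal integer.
vaddr = 884 = 0b1101110100
Split: l1_idx=6, l2_idx=3, offset=20
L1[6] = 0
L2[0][3] = 7
paddr = 7 * 32 + 20 = 244

Answer: 244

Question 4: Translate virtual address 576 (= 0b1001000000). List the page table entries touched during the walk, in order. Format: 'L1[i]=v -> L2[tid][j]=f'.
vaddr = 576 = 0b1001000000
Split: l1_idx=4, l2_idx=2, offset=0

Answer: L1[4]=1 -> L2[1][2]=33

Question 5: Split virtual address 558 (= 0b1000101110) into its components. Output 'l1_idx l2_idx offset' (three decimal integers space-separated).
Answer: 4 1 14

Derivation:
vaddr = 558 = 0b1000101110
  top 3 bits -> l1_idx = 4
  next 2 bits -> l2_idx = 1
  bottom 5 bits -> offset = 14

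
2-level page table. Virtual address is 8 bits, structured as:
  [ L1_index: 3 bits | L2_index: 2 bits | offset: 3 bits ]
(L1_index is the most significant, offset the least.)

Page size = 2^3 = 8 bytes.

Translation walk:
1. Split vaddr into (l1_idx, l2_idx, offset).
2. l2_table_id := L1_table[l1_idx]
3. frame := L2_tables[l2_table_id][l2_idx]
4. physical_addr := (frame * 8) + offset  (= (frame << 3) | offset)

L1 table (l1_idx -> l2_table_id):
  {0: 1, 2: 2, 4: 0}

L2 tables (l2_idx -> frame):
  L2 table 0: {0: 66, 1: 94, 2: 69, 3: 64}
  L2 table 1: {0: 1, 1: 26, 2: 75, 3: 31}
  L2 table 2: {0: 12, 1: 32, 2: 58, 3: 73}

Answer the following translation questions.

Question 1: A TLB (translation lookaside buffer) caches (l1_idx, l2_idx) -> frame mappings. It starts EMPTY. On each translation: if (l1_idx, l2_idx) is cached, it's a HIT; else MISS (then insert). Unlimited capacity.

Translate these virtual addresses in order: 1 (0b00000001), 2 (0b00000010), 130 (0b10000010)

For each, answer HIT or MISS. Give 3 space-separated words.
vaddr=1: (0,0) not in TLB -> MISS, insert
vaddr=2: (0,0) in TLB -> HIT
vaddr=130: (4,0) not in TLB -> MISS, insert

Answer: MISS HIT MISS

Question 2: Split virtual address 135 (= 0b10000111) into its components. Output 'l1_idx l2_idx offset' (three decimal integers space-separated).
vaddr = 135 = 0b10000111
  top 3 bits -> l1_idx = 4
  next 2 bits -> l2_idx = 0
  bottom 3 bits -> offset = 7

Answer: 4 0 7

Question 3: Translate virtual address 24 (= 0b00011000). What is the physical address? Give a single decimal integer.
vaddr = 24 = 0b00011000
Split: l1_idx=0, l2_idx=3, offset=0
L1[0] = 1
L2[1][3] = 31
paddr = 31 * 8 + 0 = 248

Answer: 248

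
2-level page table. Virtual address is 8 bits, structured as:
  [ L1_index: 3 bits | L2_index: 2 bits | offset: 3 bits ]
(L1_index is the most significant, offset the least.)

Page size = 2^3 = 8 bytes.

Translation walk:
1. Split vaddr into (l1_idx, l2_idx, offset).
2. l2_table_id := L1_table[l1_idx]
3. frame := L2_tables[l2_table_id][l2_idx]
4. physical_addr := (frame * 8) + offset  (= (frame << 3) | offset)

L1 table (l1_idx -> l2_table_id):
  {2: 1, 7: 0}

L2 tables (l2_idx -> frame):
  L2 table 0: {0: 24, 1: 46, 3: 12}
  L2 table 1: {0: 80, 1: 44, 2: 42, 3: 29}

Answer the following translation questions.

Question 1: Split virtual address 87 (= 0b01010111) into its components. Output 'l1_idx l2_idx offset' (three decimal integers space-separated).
Answer: 2 2 7

Derivation:
vaddr = 87 = 0b01010111
  top 3 bits -> l1_idx = 2
  next 2 bits -> l2_idx = 2
  bottom 3 bits -> offset = 7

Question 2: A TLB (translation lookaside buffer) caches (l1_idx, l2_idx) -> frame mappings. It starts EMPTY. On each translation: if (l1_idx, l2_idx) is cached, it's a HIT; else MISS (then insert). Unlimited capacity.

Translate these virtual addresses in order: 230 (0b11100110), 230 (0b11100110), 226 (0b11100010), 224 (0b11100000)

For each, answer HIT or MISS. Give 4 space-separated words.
vaddr=230: (7,0) not in TLB -> MISS, insert
vaddr=230: (7,0) in TLB -> HIT
vaddr=226: (7,0) in TLB -> HIT
vaddr=224: (7,0) in TLB -> HIT

Answer: MISS HIT HIT HIT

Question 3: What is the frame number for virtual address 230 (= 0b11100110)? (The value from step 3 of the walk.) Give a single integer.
Answer: 24

Derivation:
vaddr = 230: l1_idx=7, l2_idx=0
L1[7] = 0; L2[0][0] = 24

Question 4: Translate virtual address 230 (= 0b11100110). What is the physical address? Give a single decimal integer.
Answer: 198

Derivation:
vaddr = 230 = 0b11100110
Split: l1_idx=7, l2_idx=0, offset=6
L1[7] = 0
L2[0][0] = 24
paddr = 24 * 8 + 6 = 198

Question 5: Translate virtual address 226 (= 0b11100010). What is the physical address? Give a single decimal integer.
Answer: 194

Derivation:
vaddr = 226 = 0b11100010
Split: l1_idx=7, l2_idx=0, offset=2
L1[7] = 0
L2[0][0] = 24
paddr = 24 * 8 + 2 = 194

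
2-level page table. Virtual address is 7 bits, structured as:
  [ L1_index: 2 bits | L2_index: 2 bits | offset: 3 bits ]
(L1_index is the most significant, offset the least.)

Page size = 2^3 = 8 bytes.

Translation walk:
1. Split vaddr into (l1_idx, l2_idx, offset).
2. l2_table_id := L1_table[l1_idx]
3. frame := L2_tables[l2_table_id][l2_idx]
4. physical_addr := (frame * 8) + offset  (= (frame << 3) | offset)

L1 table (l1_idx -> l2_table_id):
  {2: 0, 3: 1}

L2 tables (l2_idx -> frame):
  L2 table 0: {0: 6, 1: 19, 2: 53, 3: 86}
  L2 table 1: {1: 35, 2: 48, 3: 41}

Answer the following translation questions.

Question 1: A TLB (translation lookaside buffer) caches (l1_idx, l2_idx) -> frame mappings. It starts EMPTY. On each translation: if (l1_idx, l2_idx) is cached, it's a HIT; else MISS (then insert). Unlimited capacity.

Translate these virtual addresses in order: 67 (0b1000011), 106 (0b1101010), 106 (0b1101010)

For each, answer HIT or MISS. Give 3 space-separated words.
Answer: MISS MISS HIT

Derivation:
vaddr=67: (2,0) not in TLB -> MISS, insert
vaddr=106: (3,1) not in TLB -> MISS, insert
vaddr=106: (3,1) in TLB -> HIT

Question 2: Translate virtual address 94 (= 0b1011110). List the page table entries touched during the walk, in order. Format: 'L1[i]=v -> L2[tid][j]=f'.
Answer: L1[2]=0 -> L2[0][3]=86

Derivation:
vaddr = 94 = 0b1011110
Split: l1_idx=2, l2_idx=3, offset=6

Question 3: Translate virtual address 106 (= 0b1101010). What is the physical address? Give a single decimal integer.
vaddr = 106 = 0b1101010
Split: l1_idx=3, l2_idx=1, offset=2
L1[3] = 1
L2[1][1] = 35
paddr = 35 * 8 + 2 = 282

Answer: 282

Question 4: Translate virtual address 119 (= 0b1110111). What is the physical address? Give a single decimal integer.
vaddr = 119 = 0b1110111
Split: l1_idx=3, l2_idx=2, offset=7
L1[3] = 1
L2[1][2] = 48
paddr = 48 * 8 + 7 = 391

Answer: 391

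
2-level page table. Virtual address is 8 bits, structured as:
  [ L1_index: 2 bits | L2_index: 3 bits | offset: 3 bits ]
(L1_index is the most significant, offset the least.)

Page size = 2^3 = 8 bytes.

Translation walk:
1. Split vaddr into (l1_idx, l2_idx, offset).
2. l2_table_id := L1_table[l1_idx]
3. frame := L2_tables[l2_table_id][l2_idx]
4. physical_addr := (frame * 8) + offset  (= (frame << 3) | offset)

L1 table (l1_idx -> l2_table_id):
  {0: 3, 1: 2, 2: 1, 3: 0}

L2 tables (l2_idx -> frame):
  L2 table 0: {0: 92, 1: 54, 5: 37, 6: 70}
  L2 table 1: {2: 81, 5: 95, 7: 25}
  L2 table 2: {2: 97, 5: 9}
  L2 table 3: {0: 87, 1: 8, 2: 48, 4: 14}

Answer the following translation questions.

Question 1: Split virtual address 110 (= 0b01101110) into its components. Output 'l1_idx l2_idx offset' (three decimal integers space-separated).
Answer: 1 5 6

Derivation:
vaddr = 110 = 0b01101110
  top 2 bits -> l1_idx = 1
  next 3 bits -> l2_idx = 5
  bottom 3 bits -> offset = 6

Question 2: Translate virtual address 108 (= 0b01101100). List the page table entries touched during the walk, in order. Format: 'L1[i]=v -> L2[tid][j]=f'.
vaddr = 108 = 0b01101100
Split: l1_idx=1, l2_idx=5, offset=4

Answer: L1[1]=2 -> L2[2][5]=9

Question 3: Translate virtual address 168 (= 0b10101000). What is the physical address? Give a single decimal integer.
vaddr = 168 = 0b10101000
Split: l1_idx=2, l2_idx=5, offset=0
L1[2] = 1
L2[1][5] = 95
paddr = 95 * 8 + 0 = 760

Answer: 760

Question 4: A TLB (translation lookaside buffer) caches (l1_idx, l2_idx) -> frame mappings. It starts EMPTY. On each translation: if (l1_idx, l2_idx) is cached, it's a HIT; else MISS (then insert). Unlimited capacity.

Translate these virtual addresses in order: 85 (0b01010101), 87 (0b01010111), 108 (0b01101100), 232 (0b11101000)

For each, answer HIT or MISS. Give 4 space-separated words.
Answer: MISS HIT MISS MISS

Derivation:
vaddr=85: (1,2) not in TLB -> MISS, insert
vaddr=87: (1,2) in TLB -> HIT
vaddr=108: (1,5) not in TLB -> MISS, insert
vaddr=232: (3,5) not in TLB -> MISS, insert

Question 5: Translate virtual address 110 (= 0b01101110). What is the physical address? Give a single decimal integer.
Answer: 78

Derivation:
vaddr = 110 = 0b01101110
Split: l1_idx=1, l2_idx=5, offset=6
L1[1] = 2
L2[2][5] = 9
paddr = 9 * 8 + 6 = 78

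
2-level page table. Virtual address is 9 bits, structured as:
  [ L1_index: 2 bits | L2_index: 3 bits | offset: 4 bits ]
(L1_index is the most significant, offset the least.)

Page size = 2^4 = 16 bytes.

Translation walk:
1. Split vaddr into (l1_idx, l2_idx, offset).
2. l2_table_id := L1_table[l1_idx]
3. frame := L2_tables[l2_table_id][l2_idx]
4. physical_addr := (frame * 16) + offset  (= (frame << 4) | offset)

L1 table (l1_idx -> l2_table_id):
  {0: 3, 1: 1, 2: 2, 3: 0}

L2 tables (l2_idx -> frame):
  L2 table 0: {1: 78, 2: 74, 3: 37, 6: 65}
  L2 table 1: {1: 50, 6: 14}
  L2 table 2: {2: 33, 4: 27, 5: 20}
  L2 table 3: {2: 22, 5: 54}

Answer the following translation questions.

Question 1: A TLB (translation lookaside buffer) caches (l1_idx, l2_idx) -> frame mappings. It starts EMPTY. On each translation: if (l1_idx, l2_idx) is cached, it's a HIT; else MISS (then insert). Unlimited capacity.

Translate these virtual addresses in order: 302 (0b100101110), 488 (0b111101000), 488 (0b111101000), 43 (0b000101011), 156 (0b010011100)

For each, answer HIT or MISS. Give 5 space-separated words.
Answer: MISS MISS HIT MISS MISS

Derivation:
vaddr=302: (2,2) not in TLB -> MISS, insert
vaddr=488: (3,6) not in TLB -> MISS, insert
vaddr=488: (3,6) in TLB -> HIT
vaddr=43: (0,2) not in TLB -> MISS, insert
vaddr=156: (1,1) not in TLB -> MISS, insert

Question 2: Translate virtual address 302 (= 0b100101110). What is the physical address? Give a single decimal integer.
Answer: 542

Derivation:
vaddr = 302 = 0b100101110
Split: l1_idx=2, l2_idx=2, offset=14
L1[2] = 2
L2[2][2] = 33
paddr = 33 * 16 + 14 = 542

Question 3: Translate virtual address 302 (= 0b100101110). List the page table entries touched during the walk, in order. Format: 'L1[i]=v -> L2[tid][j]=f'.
vaddr = 302 = 0b100101110
Split: l1_idx=2, l2_idx=2, offset=14

Answer: L1[2]=2 -> L2[2][2]=33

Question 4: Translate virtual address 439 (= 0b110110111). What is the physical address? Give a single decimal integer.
Answer: 599

Derivation:
vaddr = 439 = 0b110110111
Split: l1_idx=3, l2_idx=3, offset=7
L1[3] = 0
L2[0][3] = 37
paddr = 37 * 16 + 7 = 599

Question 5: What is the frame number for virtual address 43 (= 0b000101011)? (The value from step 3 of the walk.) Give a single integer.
Answer: 22

Derivation:
vaddr = 43: l1_idx=0, l2_idx=2
L1[0] = 3; L2[3][2] = 22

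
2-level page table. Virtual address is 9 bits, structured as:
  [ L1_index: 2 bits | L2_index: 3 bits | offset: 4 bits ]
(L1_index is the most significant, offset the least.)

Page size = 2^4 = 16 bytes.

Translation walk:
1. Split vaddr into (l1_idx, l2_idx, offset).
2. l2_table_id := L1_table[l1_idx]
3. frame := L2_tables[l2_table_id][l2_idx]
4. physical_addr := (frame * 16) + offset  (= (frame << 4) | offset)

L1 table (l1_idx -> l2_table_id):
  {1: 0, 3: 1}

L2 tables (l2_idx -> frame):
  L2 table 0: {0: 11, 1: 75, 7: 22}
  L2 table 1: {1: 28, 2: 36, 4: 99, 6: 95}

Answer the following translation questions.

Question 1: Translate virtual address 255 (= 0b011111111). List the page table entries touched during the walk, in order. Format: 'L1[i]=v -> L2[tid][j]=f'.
vaddr = 255 = 0b011111111
Split: l1_idx=1, l2_idx=7, offset=15

Answer: L1[1]=0 -> L2[0][7]=22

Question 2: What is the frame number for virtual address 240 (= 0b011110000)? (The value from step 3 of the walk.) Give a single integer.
vaddr = 240: l1_idx=1, l2_idx=7
L1[1] = 0; L2[0][7] = 22

Answer: 22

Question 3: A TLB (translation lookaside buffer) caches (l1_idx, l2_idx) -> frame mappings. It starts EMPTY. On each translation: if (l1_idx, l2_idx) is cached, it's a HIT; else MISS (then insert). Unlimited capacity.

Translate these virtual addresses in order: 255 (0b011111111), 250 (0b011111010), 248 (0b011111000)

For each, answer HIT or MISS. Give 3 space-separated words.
vaddr=255: (1,7) not in TLB -> MISS, insert
vaddr=250: (1,7) in TLB -> HIT
vaddr=248: (1,7) in TLB -> HIT

Answer: MISS HIT HIT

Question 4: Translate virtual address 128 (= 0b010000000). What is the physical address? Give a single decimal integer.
vaddr = 128 = 0b010000000
Split: l1_idx=1, l2_idx=0, offset=0
L1[1] = 0
L2[0][0] = 11
paddr = 11 * 16 + 0 = 176

Answer: 176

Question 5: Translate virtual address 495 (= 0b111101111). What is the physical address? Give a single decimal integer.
Answer: 1535

Derivation:
vaddr = 495 = 0b111101111
Split: l1_idx=3, l2_idx=6, offset=15
L1[3] = 1
L2[1][6] = 95
paddr = 95 * 16 + 15 = 1535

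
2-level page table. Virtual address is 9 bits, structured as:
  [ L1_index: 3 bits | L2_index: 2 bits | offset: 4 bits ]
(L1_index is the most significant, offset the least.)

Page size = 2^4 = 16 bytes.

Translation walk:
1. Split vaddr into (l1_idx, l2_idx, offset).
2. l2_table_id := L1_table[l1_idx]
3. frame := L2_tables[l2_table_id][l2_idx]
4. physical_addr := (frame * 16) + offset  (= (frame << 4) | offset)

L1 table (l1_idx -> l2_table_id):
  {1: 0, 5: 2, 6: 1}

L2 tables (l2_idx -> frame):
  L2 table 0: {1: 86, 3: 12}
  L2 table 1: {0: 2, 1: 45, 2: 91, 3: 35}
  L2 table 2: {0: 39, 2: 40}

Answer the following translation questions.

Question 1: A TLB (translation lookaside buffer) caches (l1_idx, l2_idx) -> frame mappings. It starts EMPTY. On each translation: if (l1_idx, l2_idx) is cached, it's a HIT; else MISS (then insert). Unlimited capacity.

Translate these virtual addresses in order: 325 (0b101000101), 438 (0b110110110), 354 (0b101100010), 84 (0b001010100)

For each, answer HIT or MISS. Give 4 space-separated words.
Answer: MISS MISS MISS MISS

Derivation:
vaddr=325: (5,0) not in TLB -> MISS, insert
vaddr=438: (6,3) not in TLB -> MISS, insert
vaddr=354: (5,2) not in TLB -> MISS, insert
vaddr=84: (1,1) not in TLB -> MISS, insert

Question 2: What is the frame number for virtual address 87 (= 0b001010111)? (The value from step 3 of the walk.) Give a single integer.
Answer: 86

Derivation:
vaddr = 87: l1_idx=1, l2_idx=1
L1[1] = 0; L2[0][1] = 86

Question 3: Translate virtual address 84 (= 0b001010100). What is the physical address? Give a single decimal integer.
Answer: 1380

Derivation:
vaddr = 84 = 0b001010100
Split: l1_idx=1, l2_idx=1, offset=4
L1[1] = 0
L2[0][1] = 86
paddr = 86 * 16 + 4 = 1380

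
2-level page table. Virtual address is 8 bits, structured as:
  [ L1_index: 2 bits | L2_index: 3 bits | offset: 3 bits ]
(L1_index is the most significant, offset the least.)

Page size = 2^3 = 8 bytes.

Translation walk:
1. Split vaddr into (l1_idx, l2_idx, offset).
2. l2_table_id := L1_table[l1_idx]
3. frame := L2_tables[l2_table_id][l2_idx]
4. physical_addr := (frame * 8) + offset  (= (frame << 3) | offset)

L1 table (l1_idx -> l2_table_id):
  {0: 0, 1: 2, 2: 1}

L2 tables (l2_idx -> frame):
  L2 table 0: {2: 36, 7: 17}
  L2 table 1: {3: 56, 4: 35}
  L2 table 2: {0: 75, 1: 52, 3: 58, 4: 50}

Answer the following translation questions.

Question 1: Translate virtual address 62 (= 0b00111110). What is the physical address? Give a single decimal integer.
Answer: 142

Derivation:
vaddr = 62 = 0b00111110
Split: l1_idx=0, l2_idx=7, offset=6
L1[0] = 0
L2[0][7] = 17
paddr = 17 * 8 + 6 = 142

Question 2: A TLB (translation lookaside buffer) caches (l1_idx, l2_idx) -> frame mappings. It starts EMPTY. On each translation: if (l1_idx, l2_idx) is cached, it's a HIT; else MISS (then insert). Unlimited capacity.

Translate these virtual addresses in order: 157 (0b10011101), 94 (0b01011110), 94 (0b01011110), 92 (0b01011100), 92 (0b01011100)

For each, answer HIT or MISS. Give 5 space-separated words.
vaddr=157: (2,3) not in TLB -> MISS, insert
vaddr=94: (1,3) not in TLB -> MISS, insert
vaddr=94: (1,3) in TLB -> HIT
vaddr=92: (1,3) in TLB -> HIT
vaddr=92: (1,3) in TLB -> HIT

Answer: MISS MISS HIT HIT HIT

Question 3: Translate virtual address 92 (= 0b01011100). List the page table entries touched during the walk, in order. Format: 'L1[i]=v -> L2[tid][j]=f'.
Answer: L1[1]=2 -> L2[2][3]=58

Derivation:
vaddr = 92 = 0b01011100
Split: l1_idx=1, l2_idx=3, offset=4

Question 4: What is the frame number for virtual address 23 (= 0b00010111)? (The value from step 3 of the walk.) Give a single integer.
vaddr = 23: l1_idx=0, l2_idx=2
L1[0] = 0; L2[0][2] = 36

Answer: 36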